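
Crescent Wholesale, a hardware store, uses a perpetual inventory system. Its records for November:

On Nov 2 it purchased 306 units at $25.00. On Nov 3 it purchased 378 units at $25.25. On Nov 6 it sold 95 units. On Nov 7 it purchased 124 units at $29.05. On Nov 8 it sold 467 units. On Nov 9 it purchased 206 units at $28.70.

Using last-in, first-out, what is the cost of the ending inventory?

Nov 6, 95 sold [LIFO — newest first]: 95 @ $25.25 = $2,398.75
Nov 8, 467 sold [LIFO — newest first]: 124 @ $29.05 + 283 @ $25.25 + 60 @ $25.00 = $12,247.95
Total COGS = $2,398.75 + $12,247.95 = $14,646.70
Ending inventory: 246 @ $25.00 + 206 @ $28.70 = $12,062.20

Ending inventory = $12,062.20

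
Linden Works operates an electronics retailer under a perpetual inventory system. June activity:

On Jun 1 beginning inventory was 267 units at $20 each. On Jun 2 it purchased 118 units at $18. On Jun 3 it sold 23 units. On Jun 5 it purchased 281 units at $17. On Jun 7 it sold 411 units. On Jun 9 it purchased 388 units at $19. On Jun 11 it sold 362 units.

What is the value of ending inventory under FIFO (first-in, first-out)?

Ending inventory = $4,902

Jun 3, 23 sold [FIFO — oldest first]: 23 @ $20 = $460
Jun 7, 411 sold [FIFO — oldest first]: 244 @ $20 + 118 @ $18 + 49 @ $17 = $7,837
Jun 11, 362 sold [FIFO — oldest first]: 232 @ $17 + 130 @ $19 = $6,414
Total COGS = $460 + $7,837 + $6,414 = $14,711
Ending inventory: 258 @ $19 = $4,902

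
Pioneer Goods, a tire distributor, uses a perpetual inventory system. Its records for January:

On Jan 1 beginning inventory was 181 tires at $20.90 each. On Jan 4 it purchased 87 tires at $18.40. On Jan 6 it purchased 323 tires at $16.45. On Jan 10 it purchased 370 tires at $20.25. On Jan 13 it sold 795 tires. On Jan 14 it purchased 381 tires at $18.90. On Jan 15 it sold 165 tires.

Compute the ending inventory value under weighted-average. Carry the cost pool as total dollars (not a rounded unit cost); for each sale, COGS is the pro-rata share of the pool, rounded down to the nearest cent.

Ending inventory = $7,223.02

After Jan 1: 181 on hand, pool $3,782.90 (≈ $20.9000 each)
After Jan 4: 268 on hand, pool $5,383.70 (≈ $20.0884 each)
After Jan 6: 591 on hand, pool $10,697.05 (≈ $18.0999 each)
After Jan 10: 961 on hand, pool $18,189.55 (≈ $18.9277 each)
Jan 13, sell 795: 795/961 × $18,189.55 → $15,047.54
After Jan 14: 547 on hand, pool $10,342.91 (≈ $18.9084 each)
Jan 15, sell 165: 165/547 × $10,342.91 → $3,119.89
Total COGS = $15,047.54 + $3,119.89 = $18,167.43
Ending inventory (cost pool remaining) = $7,223.02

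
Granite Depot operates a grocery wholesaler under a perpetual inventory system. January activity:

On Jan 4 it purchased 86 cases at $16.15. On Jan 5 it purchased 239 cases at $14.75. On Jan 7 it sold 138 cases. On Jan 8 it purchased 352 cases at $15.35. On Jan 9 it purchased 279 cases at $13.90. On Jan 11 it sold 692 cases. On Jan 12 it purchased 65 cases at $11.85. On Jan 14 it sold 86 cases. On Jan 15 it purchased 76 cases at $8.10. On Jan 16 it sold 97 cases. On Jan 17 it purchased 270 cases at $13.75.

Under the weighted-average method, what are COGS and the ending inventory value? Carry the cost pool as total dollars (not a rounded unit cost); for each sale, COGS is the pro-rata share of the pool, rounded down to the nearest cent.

After Jan 4: 86 on hand, pool $1,388.90 (≈ $16.1500 each)
After Jan 5: 325 on hand, pool $4,914.15 (≈ $15.1205 each)
Jan 7, sell 138: 138/325 × $4,914.15 → $2,086.62
After Jan 8: 539 on hand, pool $8,230.73 (≈ $15.2704 each)
After Jan 9: 818 on hand, pool $12,108.83 (≈ $14.8030 each)
Jan 11, sell 692: 692/818 × $12,108.83 → $10,243.65
After Jan 12: 191 on hand, pool $2,635.43 (≈ $13.7981 each)
Jan 14, sell 86: 86/191 × $2,635.43 → $1,186.63
After Jan 15: 181 on hand, pool $2,064.40 (≈ $11.4055 each)
Jan 16, sell 97: 97/181 × $2,064.40 → $1,106.33
After Jan 17: 354 on hand, pool $4,670.57 (≈ $13.1937 each)
Total COGS = $2,086.62 + $10,243.65 + $1,186.63 + $1,106.33 = $14,623.23
Ending inventory (cost pool remaining) = $4,670.57

COGS = $14,623.23; ending inventory = $4,670.57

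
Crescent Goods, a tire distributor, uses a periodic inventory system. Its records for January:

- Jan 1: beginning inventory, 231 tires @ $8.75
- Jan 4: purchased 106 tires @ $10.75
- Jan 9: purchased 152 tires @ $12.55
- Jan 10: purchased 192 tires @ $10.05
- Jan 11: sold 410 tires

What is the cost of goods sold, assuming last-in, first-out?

COGS = $4,546.70

Jan 11, 410 sold [LIFO — newest first]: 192 @ $10.05 + 152 @ $12.55 + 66 @ $10.75 = $4,546.70
Ending inventory: 231 @ $8.75 + 40 @ $10.75 = $2,451.25
Check: goods available $6,997.95 = COGS $4,546.70 + ending $2,451.25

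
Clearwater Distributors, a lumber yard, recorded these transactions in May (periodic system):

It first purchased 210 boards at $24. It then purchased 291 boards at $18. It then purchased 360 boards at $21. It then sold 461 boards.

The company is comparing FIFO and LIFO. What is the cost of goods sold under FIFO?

FIFO COGS: 210 @ $24 + 251 @ $18 = $9,558
LIFO COGS: 360 @ $21 + 101 @ $18 = $9,378

COGS = $9,558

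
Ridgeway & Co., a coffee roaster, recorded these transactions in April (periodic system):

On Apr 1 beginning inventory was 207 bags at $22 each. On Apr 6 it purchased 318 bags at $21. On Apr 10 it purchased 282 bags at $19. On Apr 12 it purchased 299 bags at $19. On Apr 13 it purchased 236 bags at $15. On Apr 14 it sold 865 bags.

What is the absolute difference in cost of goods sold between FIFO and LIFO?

$2,105

FIFO COGS: 207 @ $22 + 318 @ $21 + 282 @ $19 + 58 @ $19 = $17,692
LIFO COGS: 236 @ $15 + 299 @ $19 + 282 @ $19 + 48 @ $21 = $15,587
Difference = |$17,692 − $15,587| = $2,105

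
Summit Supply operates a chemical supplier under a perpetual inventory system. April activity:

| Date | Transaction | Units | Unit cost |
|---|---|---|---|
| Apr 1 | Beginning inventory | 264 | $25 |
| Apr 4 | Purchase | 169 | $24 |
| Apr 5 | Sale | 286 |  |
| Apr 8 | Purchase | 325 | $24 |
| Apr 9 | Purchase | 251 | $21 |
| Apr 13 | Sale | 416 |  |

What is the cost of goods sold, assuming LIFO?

COGS = $16,212

Apr 5, 286 sold [LIFO — newest first]: 169 @ $24 + 117 @ $25 = $6,981
Apr 13, 416 sold [LIFO — newest first]: 251 @ $21 + 165 @ $24 = $9,231
Total COGS = $6,981 + $9,231 = $16,212
Ending inventory: 147 @ $25 + 160 @ $24 = $7,515
Check: goods available $23,727 = COGS $16,212 + ending $7,515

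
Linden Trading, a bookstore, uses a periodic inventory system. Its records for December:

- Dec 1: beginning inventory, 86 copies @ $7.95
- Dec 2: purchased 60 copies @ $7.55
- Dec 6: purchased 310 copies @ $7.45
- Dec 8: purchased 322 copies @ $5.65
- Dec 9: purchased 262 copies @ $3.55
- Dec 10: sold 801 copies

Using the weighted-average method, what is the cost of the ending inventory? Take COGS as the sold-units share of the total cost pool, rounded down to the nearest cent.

Ending inventory = $1,423.80

Dec 10, sell 801: 801/1040 × $6,195.60 → $4,771.80
Ending inventory (cost pool remaining) = $1,423.80
Check: goods available $6,195.60 = COGS $4,771.80 + ending $1,423.80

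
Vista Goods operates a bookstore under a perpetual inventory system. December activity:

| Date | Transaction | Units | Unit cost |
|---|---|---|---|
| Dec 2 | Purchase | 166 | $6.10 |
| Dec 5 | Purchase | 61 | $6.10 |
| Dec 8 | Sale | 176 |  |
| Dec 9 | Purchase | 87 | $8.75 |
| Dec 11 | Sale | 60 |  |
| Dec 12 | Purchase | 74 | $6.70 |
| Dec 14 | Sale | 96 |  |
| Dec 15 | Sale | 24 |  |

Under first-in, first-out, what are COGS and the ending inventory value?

COGS = $2,427.35; ending inventory = $214.40

Dec 8, 176 sold [FIFO — oldest first]: 166 @ $6.10 + 10 @ $6.10 = $1,073.60
Dec 11, 60 sold [FIFO — oldest first]: 51 @ $6.10 + 9 @ $8.75 = $389.85
Dec 14, 96 sold [FIFO — oldest first]: 78 @ $8.75 + 18 @ $6.70 = $803.10
Dec 15, 24 sold [FIFO — oldest first]: 24 @ $6.70 = $160.80
Total COGS = $1,073.60 + $389.85 + $803.10 + $160.80 = $2,427.35
Ending inventory: 32 @ $6.70 = $214.40
Check: goods available $2,641.75 = COGS $2,427.35 + ending $214.40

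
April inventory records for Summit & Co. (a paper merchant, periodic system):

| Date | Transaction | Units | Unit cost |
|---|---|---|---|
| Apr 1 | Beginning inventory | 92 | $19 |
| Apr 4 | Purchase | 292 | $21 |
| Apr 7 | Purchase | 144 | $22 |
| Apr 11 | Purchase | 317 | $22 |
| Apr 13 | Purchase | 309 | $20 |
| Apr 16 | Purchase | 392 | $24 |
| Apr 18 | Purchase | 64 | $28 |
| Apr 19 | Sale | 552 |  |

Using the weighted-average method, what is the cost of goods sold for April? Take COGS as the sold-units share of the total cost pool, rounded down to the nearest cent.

Apr 19, sell 552: 552/1610 × $35,402.00 → $12,137.82
Ending inventory (cost pool remaining) = $23,264.18
Check: goods available $35,402.00 = COGS $12,137.82 + ending $23,264.18

COGS = $12,137.82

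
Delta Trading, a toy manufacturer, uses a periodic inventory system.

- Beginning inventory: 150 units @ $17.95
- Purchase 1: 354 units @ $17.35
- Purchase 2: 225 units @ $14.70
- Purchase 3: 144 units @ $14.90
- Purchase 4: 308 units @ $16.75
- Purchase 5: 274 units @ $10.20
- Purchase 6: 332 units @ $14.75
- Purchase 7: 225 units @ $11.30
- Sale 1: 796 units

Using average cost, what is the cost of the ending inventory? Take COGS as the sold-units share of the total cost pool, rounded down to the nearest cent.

Sale 1, sell 796: 796/2012 × $29,680.80 → $11,742.50
Ending inventory (cost pool remaining) = $17,938.30
Check: goods available $29,680.80 = COGS $11,742.50 + ending $17,938.30

Ending inventory = $17,938.30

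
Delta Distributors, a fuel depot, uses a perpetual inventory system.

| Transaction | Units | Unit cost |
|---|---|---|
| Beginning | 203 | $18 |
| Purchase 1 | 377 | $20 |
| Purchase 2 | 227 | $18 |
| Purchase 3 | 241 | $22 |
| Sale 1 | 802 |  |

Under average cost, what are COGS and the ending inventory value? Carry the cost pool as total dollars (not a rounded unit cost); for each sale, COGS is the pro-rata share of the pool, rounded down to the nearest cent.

After Beginning: 203 on hand, pool $3,654.00 (≈ $18.0000 each)
After Purchase 1: 580 on hand, pool $11,194.00 (≈ $19.3000 each)
After Purchase 2: 807 on hand, pool $15,280.00 (≈ $18.9343 each)
After Purchase 3: 1048 on hand, pool $20,582.00 (≈ $19.6393 each)
Sale 1, sell 802: 802/1048 × $20,582.00 → $15,750.72
Ending inventory (cost pool remaining) = $4,831.28

COGS = $15,750.72; ending inventory = $4,831.28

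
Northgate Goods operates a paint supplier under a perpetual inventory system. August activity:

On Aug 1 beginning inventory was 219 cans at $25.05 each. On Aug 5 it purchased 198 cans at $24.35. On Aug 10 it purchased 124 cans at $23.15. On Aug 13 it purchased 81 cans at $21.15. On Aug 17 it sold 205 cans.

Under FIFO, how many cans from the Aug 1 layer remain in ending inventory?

Aug 17, 205 sold [FIFO — oldest first]: 205 @ $25.05 = $5,135.25
Ending inventory: 14 @ $25.05 + 198 @ $24.35 + 124 @ $23.15 + 81 @ $21.15 = $9,755.75

14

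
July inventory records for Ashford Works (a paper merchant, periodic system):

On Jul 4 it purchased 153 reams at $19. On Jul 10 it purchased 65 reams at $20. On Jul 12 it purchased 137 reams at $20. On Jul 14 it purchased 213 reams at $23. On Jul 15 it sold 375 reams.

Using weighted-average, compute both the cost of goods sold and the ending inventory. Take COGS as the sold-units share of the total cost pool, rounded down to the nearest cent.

COGS = $7,820.86; ending inventory = $4,025.14

Jul 15, sell 375: 375/568 × $11,846.00 → $7,820.86
Ending inventory (cost pool remaining) = $4,025.14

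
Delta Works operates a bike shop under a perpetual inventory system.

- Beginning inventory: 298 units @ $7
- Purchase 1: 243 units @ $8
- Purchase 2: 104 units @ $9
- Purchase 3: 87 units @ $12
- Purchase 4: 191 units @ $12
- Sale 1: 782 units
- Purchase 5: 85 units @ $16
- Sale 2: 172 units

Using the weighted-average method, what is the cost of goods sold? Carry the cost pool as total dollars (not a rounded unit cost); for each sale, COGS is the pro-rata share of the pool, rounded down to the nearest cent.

COGS = $9,034.01

After Beginning: 298 on hand, pool $2,086.00 (≈ $7.0000 each)
After Purchase 1: 541 on hand, pool $4,030.00 (≈ $7.4492 each)
After Purchase 2: 645 on hand, pool $4,966.00 (≈ $7.6992 each)
After Purchase 3: 732 on hand, pool $6,010.00 (≈ $8.2104 each)
After Purchase 4: 923 on hand, pool $8,302.00 (≈ $8.9946 each)
Sale 1, sell 782: 782/923 × $8,302.00 → $7,033.76
After Purchase 5: 226 on hand, pool $2,628.24 (≈ $11.6294 each)
Sale 2, sell 172: 172/226 × $2,628.24 → $2,000.25
Total COGS = $7,033.76 + $2,000.25 = $9,034.01
Ending inventory (cost pool remaining) = $627.99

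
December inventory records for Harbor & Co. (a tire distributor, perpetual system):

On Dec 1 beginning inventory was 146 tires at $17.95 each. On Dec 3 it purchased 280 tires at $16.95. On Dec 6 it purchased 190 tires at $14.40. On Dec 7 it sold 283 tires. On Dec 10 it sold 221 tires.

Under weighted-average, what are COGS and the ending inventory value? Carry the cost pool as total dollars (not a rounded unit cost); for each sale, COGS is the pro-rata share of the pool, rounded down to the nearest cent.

COGS = $8,265.84; ending inventory = $1,836.86

After Dec 1: 146 on hand, pool $2,620.70 (≈ $17.9500 each)
After Dec 3: 426 on hand, pool $7,366.70 (≈ $17.2927 each)
After Dec 6: 616 on hand, pool $10,102.70 (≈ $16.4005 each)
Dec 7, sell 283: 283/616 × $10,102.70 → $4,641.33
Dec 10, sell 221: 221/333 × $5,461.37 → $3,624.51
Total COGS = $4,641.33 + $3,624.51 = $8,265.84
Ending inventory (cost pool remaining) = $1,836.86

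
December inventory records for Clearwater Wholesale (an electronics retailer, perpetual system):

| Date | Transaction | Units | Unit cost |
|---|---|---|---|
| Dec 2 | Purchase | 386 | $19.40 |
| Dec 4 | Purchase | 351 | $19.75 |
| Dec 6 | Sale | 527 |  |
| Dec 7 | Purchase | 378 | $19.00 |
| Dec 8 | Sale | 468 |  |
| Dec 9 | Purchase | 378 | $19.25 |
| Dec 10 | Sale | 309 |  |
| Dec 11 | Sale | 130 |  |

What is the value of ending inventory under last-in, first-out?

Ending inventory = $1,144.60

Dec 6, 527 sold [LIFO — newest first]: 351 @ $19.75 + 176 @ $19.40 = $10,346.65
Dec 8, 468 sold [LIFO — newest first]: 378 @ $19.00 + 90 @ $19.40 = $8,928.00
Dec 10, 309 sold [LIFO — newest first]: 309 @ $19.25 = $5,948.25
Dec 11, 130 sold [LIFO — newest first]: 69 @ $19.25 + 61 @ $19.40 = $2,511.65
Total COGS = $10,346.65 + $8,928.00 + $5,948.25 + $2,511.65 = $27,734.55
Ending inventory: 59 @ $19.40 = $1,144.60
Check: goods available $28,879.15 = COGS $27,734.55 + ending $1,144.60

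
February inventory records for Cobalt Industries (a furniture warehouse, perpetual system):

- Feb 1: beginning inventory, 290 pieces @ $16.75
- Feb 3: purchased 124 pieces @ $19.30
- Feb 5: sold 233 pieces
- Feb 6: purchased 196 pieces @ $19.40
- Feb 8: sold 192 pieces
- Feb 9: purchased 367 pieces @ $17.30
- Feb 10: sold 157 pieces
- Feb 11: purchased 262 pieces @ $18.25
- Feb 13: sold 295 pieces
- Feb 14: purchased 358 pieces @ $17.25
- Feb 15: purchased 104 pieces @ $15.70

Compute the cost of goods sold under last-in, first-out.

COGS = $16,012.25

Feb 5, 233 sold [LIFO — newest first]: 124 @ $19.30 + 109 @ $16.75 = $4,218.95
Feb 8, 192 sold [LIFO — newest first]: 192 @ $19.40 = $3,724.80
Feb 10, 157 sold [LIFO — newest first]: 157 @ $17.30 = $2,716.10
Feb 13, 295 sold [LIFO — newest first]: 262 @ $18.25 + 33 @ $17.30 = $5,352.40
Total COGS = $4,218.95 + $3,724.80 + $2,716.10 + $5,352.40 = $16,012.25
Ending inventory: 181 @ $16.75 + 4 @ $19.40 + 177 @ $17.30 + 358 @ $17.25 + 104 @ $15.70 = $13,979.75
Check: goods available $29,992.00 = COGS $16,012.25 + ending $13,979.75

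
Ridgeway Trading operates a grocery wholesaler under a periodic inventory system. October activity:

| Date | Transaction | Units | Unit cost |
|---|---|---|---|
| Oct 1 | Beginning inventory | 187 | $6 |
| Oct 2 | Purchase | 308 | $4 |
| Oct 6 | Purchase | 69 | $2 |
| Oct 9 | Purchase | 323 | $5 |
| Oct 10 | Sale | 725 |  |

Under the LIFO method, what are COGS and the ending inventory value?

COGS = $3,135; ending inventory = $972

Oct 10, 725 sold [LIFO — newest first]: 323 @ $5 + 69 @ $2 + 308 @ $4 + 25 @ $6 = $3,135
Ending inventory: 162 @ $6 = $972
Check: goods available $4,107 = COGS $3,135 + ending $972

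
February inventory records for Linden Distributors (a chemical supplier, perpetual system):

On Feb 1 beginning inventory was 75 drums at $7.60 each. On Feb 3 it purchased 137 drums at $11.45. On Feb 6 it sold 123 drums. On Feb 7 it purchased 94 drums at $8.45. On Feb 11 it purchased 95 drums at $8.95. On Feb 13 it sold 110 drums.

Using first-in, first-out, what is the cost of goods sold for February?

COGS = $2,316.10

Feb 6, 123 sold [FIFO — oldest first]: 75 @ $7.60 + 48 @ $11.45 = $1,119.60
Feb 13, 110 sold [FIFO — oldest first]: 89 @ $11.45 + 21 @ $8.45 = $1,196.50
Total COGS = $1,119.60 + $1,196.50 = $2,316.10
Ending inventory: 73 @ $8.45 + 95 @ $8.95 = $1,467.10
Check: goods available $3,783.20 = COGS $2,316.10 + ending $1,467.10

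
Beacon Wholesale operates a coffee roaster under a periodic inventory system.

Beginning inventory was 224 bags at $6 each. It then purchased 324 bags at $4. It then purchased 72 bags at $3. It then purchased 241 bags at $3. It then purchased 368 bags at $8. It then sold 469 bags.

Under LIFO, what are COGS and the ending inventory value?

COGS = $3,247; ending inventory = $3,276

Sale 1 (469) [LIFO — newest first]: 368 @ $8 + 101 @ $3 = $3,247
Ending inventory: 224 @ $6 + 324 @ $4 + 72 @ $3 + 140 @ $3 = $3,276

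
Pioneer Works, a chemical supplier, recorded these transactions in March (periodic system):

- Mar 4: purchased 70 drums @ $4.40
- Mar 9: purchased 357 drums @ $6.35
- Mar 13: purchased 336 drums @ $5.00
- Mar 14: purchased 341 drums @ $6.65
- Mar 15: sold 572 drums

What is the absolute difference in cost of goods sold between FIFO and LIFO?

$122.70

FIFO COGS: 70 @ $4.40 + 357 @ $6.35 + 145 @ $5.00 = $3,299.95
LIFO COGS: 341 @ $6.65 + 231 @ $5.00 = $3,422.65
Difference = |$3,299.95 − $3,422.65| = $122.70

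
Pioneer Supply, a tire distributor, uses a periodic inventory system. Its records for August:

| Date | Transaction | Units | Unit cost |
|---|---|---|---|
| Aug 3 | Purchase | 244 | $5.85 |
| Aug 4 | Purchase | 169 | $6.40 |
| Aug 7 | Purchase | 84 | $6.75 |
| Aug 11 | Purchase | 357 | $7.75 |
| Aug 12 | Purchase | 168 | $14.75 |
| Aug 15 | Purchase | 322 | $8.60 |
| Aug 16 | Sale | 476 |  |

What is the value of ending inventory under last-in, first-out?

Aug 16, 476 sold [LIFO — newest first]: 322 @ $8.60 + 154 @ $14.75 = $5,040.70
Ending inventory: 244 @ $5.85 + 169 @ $6.40 + 84 @ $6.75 + 357 @ $7.75 + 14 @ $14.75 = $6,049.25

Ending inventory = $6,049.25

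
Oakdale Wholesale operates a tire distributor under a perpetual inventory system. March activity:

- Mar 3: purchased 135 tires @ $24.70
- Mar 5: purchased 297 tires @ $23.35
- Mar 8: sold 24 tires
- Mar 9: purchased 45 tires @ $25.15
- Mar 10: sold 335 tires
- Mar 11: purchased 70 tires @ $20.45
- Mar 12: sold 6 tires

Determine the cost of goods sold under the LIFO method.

Mar 8, 24 sold [LIFO — newest first]: 24 @ $23.35 = $560.40
Mar 10, 335 sold [LIFO — newest first]: 45 @ $25.15 + 273 @ $23.35 + 17 @ $24.70 = $7,926.20
Mar 12, 6 sold [LIFO — newest first]: 6 @ $20.45 = $122.70
Total COGS = $560.40 + $7,926.20 + $122.70 = $8,609.30
Ending inventory: 118 @ $24.70 + 64 @ $20.45 = $4,223.40

COGS = $8,609.30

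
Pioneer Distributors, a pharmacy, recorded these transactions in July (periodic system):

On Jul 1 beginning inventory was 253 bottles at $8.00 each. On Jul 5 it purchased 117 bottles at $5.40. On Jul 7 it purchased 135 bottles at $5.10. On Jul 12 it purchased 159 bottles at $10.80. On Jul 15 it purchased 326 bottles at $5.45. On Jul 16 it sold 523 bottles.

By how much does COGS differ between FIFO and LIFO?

FIFO COGS: 253 @ $8.00 + 117 @ $5.40 + 135 @ $5.10 + 18 @ $10.80 = $3,538.70
LIFO COGS: 326 @ $5.45 + 159 @ $10.80 + 38 @ $5.10 = $3,687.70
Difference = |$3,538.70 − $3,687.70| = $149.00

$149.00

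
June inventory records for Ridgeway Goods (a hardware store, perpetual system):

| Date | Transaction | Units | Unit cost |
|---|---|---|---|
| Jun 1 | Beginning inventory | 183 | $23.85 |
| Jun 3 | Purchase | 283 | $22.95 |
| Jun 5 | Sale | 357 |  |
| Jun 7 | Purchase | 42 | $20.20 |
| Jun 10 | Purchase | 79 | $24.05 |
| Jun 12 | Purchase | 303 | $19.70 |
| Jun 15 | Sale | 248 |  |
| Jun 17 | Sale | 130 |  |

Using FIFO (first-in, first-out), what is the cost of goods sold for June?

COGS = $16,523.35

Jun 5, 357 sold [FIFO — oldest first]: 183 @ $23.85 + 174 @ $22.95 = $8,357.85
Jun 15, 248 sold [FIFO — oldest first]: 109 @ $22.95 + 42 @ $20.20 + 79 @ $24.05 + 18 @ $19.70 = $5,604.50
Jun 17, 130 sold [FIFO — oldest first]: 130 @ $19.70 = $2,561.00
Total COGS = $8,357.85 + $5,604.50 + $2,561.00 = $16,523.35
Ending inventory: 155 @ $19.70 = $3,053.50
Check: goods available $19,576.85 = COGS $16,523.35 + ending $3,053.50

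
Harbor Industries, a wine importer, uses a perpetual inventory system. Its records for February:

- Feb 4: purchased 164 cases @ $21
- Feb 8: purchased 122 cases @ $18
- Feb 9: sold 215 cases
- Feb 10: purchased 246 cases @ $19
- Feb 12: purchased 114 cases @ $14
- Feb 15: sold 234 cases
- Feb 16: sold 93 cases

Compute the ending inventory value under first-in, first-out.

Ending inventory = $1,456

Feb 9, 215 sold [FIFO — oldest first]: 164 @ $21 + 51 @ $18 = $4,362
Feb 15, 234 sold [FIFO — oldest first]: 71 @ $18 + 163 @ $19 = $4,375
Feb 16, 93 sold [FIFO — oldest first]: 83 @ $19 + 10 @ $14 = $1,717
Total COGS = $4,362 + $4,375 + $1,717 = $10,454
Ending inventory: 104 @ $14 = $1,456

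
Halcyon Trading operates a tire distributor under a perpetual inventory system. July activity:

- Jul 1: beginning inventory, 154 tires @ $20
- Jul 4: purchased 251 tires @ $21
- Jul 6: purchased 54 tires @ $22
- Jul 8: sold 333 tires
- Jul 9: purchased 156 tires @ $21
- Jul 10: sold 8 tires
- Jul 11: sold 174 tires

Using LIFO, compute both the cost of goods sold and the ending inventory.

Jul 8, 333 sold [LIFO — newest first]: 54 @ $22 + 251 @ $21 + 28 @ $20 = $7,019
Jul 10, 8 sold [LIFO — newest first]: 8 @ $21 = $168
Jul 11, 174 sold [LIFO — newest first]: 148 @ $21 + 26 @ $20 = $3,628
Total COGS = $7,019 + $168 + $3,628 = $10,815
Ending inventory: 100 @ $20 = $2,000
Check: goods available $12,815 = COGS $10,815 + ending $2,000

COGS = $10,815; ending inventory = $2,000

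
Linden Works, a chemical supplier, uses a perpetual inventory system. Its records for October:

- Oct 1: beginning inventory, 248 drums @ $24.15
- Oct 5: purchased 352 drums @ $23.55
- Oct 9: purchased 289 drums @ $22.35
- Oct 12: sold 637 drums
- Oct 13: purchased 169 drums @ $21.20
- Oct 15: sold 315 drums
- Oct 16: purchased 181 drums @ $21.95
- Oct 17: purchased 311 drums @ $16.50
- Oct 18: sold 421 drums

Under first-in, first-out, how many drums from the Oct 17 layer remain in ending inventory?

177

Oct 12, 637 sold [FIFO — oldest first]: 248 @ $24.15 + 352 @ $23.55 + 37 @ $22.35 = $15,105.75
Oct 15, 315 sold [FIFO — oldest first]: 252 @ $22.35 + 63 @ $21.20 = $6,967.80
Oct 18, 421 sold [FIFO — oldest first]: 106 @ $21.20 + 181 @ $21.95 + 134 @ $16.50 = $8,431.15
Total COGS = $15,105.75 + $6,967.80 + $8,431.15 = $30,504.70
Ending inventory: 177 @ $16.50 = $2,920.50
Check: goods available $33,425.20 = COGS $30,504.70 + ending $2,920.50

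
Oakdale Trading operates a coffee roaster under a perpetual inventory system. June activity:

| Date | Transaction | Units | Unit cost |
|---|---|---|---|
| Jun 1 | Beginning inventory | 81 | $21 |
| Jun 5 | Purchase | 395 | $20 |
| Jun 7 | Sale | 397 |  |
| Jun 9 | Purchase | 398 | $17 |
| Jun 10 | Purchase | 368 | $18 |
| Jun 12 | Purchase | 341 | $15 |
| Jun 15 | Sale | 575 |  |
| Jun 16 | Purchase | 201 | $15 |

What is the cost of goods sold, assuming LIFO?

COGS = $17,269

Jun 7, 397 sold [LIFO — newest first]: 395 @ $20 + 2 @ $21 = $7,942
Jun 15, 575 sold [LIFO — newest first]: 341 @ $15 + 234 @ $18 = $9,327
Total COGS = $7,942 + $9,327 = $17,269
Ending inventory: 79 @ $21 + 398 @ $17 + 134 @ $18 + 201 @ $15 = $13,852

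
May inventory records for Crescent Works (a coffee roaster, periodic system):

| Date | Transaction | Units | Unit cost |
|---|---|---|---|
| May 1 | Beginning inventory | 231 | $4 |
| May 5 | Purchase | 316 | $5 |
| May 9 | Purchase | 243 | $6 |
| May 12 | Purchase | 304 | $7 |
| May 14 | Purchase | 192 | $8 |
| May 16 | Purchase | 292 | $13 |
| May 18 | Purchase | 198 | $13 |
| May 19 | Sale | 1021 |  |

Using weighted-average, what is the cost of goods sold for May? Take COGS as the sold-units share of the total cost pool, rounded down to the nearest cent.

COGS = $8,046.12

May 19, sell 1021: 1021/1776 × $13,996.00 → $8,046.12
Ending inventory (cost pool remaining) = $5,949.88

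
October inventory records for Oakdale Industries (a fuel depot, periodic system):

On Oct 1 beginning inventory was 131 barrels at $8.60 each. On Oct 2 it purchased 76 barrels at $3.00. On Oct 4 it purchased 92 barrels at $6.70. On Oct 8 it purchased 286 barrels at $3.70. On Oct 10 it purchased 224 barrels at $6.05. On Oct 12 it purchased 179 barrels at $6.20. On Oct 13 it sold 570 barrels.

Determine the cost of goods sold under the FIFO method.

Oct 13, 570 sold [FIFO — oldest first]: 131 @ $8.60 + 76 @ $3.00 + 92 @ $6.70 + 271 @ $3.70 = $2,973.70
Ending inventory: 15 @ $3.70 + 224 @ $6.05 + 179 @ $6.20 = $2,520.50

COGS = $2,973.70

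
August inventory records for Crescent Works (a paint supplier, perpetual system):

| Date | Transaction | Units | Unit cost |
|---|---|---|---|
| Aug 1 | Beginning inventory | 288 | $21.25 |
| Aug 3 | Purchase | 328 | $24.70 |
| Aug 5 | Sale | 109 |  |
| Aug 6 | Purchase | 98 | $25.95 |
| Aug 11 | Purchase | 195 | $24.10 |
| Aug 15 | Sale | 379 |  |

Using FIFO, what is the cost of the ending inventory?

Aug 5, 109 sold [FIFO — oldest first]: 109 @ $21.25 = $2,316.25
Aug 15, 379 sold [FIFO — oldest first]: 179 @ $21.25 + 200 @ $24.70 = $8,743.75
Total COGS = $2,316.25 + $8,743.75 = $11,060.00
Ending inventory: 128 @ $24.70 + 98 @ $25.95 + 195 @ $24.10 = $10,404.20
Check: goods available $21,464.20 = COGS $11,060.00 + ending $10,404.20

Ending inventory = $10,404.20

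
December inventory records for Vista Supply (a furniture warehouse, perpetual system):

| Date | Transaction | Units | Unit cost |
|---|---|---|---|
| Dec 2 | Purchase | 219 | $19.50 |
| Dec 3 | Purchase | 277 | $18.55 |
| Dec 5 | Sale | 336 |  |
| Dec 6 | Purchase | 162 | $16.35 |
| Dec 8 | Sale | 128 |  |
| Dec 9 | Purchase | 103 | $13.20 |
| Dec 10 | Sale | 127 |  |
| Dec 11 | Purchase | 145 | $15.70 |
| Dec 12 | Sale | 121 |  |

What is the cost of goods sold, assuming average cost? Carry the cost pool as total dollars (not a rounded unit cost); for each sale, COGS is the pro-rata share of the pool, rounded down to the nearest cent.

COGS = $12,605.15

After Dec 2: 219 on hand, pool $4,270.50 (≈ $19.5000 each)
After Dec 3: 496 on hand, pool $9,408.85 (≈ $18.9695 each)
Dec 5, sell 336: 336/496 × $9,408.85 → $6,373.73
After Dec 6: 322 on hand, pool $5,683.82 (≈ $17.6516 each)
Dec 8, sell 128: 128/322 × $5,683.82 → $2,259.40
After Dec 9: 297 on hand, pool $4,784.02 (≈ $16.1078 each)
Dec 10, sell 127: 127/297 × $4,784.02 → $2,045.69
After Dec 11: 315 on hand, pool $5,014.83 (≈ $15.9201 each)
Dec 12, sell 121: 121/315 × $5,014.83 → $1,926.33
Total COGS = $6,373.73 + $2,259.40 + $2,045.69 + $1,926.33 = $12,605.15
Ending inventory (cost pool remaining) = $3,088.50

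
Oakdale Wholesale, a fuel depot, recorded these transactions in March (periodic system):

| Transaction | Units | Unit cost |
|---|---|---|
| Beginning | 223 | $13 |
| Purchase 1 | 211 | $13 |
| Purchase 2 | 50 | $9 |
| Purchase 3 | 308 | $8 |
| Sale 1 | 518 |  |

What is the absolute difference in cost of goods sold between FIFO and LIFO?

$1,370

FIFO COGS: 223 @ $13 + 211 @ $13 + 50 @ $9 + 34 @ $8 = $6,364
LIFO COGS: 308 @ $8 + 50 @ $9 + 160 @ $13 = $4,994
Difference = |$6,364 − $4,994| = $1,370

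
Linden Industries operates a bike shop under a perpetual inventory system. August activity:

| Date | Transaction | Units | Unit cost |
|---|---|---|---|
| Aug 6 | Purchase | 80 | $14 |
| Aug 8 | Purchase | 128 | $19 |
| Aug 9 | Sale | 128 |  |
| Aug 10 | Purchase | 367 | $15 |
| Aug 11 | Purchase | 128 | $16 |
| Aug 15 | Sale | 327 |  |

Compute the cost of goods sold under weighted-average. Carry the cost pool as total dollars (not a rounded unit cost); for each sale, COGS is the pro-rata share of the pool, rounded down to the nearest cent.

After Aug 6: 80 on hand, pool $1,120.00 (≈ $14.0000 each)
After Aug 8: 208 on hand, pool $3,552.00 (≈ $17.0769 each)
Aug 9, sell 128: 128/208 × $3,552.00 → $2,185.84
After Aug 10: 447 on hand, pool $6,871.16 (≈ $15.3717 each)
After Aug 11: 575 on hand, pool $8,919.16 (≈ $15.5116 each)
Aug 15, sell 327: 327/575 × $8,919.16 → $5,072.28
Total COGS = $2,185.84 + $5,072.28 = $7,258.12
Ending inventory (cost pool remaining) = $3,846.88
Check: goods available $11,105.00 = COGS $7,258.12 + ending $3,846.88

COGS = $7,258.12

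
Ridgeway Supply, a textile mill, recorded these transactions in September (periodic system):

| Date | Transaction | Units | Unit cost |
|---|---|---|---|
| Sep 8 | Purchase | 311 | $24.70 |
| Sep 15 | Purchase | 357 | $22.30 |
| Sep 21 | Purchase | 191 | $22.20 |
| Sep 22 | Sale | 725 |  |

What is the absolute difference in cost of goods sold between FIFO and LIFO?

$335.00

FIFO COGS: 311 @ $24.70 + 357 @ $22.30 + 57 @ $22.20 = $16,908.20
LIFO COGS: 191 @ $22.20 + 357 @ $22.30 + 177 @ $24.70 = $16,573.20
Difference = |$16,908.20 − $16,573.20| = $335.00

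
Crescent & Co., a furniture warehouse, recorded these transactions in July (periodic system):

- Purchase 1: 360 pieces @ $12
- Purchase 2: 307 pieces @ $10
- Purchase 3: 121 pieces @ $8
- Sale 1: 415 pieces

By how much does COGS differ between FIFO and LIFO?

FIFO COGS: 360 @ $12 + 55 @ $10 = $4,870
LIFO COGS: 121 @ $8 + 294 @ $10 = $3,908
Difference = |$4,870 − $3,908| = $962

$962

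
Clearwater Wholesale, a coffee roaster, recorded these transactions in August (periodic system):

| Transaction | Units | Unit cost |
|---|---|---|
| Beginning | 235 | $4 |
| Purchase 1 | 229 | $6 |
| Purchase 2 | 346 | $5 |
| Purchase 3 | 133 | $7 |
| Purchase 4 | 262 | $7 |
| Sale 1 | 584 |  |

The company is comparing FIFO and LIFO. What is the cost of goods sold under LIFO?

FIFO COGS: 235 @ $4 + 229 @ $6 + 120 @ $5 = $2,914
LIFO COGS: 262 @ $7 + 133 @ $7 + 189 @ $5 = $3,710

COGS = $3,710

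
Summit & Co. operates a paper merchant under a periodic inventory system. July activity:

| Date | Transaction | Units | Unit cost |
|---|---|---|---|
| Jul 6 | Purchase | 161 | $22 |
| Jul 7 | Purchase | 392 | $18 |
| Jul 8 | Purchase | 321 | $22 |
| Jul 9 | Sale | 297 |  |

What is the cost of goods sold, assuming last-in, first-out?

Jul 9, 297 sold [LIFO — newest first]: 297 @ $22 = $6,534
Ending inventory: 161 @ $22 + 392 @ $18 + 24 @ $22 = $11,126

COGS = $6,534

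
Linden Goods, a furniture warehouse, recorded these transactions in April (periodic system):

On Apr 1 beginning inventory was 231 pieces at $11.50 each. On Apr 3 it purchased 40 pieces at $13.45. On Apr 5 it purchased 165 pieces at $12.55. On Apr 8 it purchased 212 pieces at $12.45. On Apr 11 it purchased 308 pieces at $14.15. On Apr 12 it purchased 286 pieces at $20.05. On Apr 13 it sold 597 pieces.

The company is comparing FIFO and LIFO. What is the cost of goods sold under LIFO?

COGS = $10,129.85

FIFO COGS: 231 @ $11.50 + 40 @ $13.45 + 165 @ $12.55 + 161 @ $12.45 = $7,269.70
LIFO COGS: 286 @ $20.05 + 308 @ $14.15 + 3 @ $12.45 = $10,129.85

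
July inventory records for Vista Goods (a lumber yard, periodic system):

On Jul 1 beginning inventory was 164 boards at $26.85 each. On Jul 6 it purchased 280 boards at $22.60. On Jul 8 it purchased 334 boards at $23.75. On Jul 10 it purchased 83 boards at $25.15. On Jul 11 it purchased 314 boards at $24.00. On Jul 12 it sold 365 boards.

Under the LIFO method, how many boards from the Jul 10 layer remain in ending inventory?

Jul 12, 365 sold [LIFO — newest first]: 314 @ $24.00 + 51 @ $25.15 = $8,818.65
Ending inventory: 164 @ $26.85 + 280 @ $22.60 + 334 @ $23.75 + 32 @ $25.15 = $19,468.70

32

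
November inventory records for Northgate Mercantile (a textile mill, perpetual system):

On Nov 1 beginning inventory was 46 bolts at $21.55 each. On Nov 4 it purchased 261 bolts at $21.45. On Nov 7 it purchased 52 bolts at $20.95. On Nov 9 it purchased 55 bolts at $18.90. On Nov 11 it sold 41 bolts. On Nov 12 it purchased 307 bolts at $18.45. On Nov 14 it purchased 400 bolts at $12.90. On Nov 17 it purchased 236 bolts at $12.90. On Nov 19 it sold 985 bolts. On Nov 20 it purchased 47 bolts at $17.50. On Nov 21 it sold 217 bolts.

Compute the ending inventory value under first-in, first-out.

Nov 11, 41 sold [FIFO — oldest first]: 41 @ $21.55 = $883.55
Nov 19, 985 sold [FIFO — oldest first]: 5 @ $21.55 + 261 @ $21.45 + 52 @ $20.95 + 55 @ $18.90 + 307 @ $18.45 + 305 @ $12.90 = $17,433.75
Nov 21, 217 sold [FIFO — oldest first]: 95 @ $12.90 + 122 @ $12.90 = $2,799.30
Total COGS = $883.55 + $17,433.75 + $2,799.30 = $21,116.60
Ending inventory: 114 @ $12.90 + 47 @ $17.50 = $2,293.10

Ending inventory = $2,293.10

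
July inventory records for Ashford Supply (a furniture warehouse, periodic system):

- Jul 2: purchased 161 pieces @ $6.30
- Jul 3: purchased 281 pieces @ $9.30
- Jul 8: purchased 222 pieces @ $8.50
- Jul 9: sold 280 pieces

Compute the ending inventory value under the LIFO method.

Jul 9, 280 sold [LIFO — newest first]: 222 @ $8.50 + 58 @ $9.30 = $2,426.40
Ending inventory: 161 @ $6.30 + 223 @ $9.30 = $3,088.20
Check: goods available $5,514.60 = COGS $2,426.40 + ending $3,088.20

Ending inventory = $3,088.20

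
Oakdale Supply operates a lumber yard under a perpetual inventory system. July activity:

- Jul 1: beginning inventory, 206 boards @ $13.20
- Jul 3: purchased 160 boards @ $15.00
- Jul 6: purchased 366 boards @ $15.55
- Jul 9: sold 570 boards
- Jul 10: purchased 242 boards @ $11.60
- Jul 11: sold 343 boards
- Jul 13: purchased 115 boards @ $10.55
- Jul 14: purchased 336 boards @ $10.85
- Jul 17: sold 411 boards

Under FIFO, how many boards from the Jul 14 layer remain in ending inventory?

Jul 9, 570 sold [FIFO — oldest first]: 206 @ $13.20 + 160 @ $15.00 + 204 @ $15.55 = $8,291.40
Jul 11, 343 sold [FIFO — oldest first]: 162 @ $15.55 + 181 @ $11.60 = $4,618.70
Jul 17, 411 sold [FIFO — oldest first]: 61 @ $11.60 + 115 @ $10.55 + 235 @ $10.85 = $4,470.60
Total COGS = $8,291.40 + $4,618.70 + $4,470.60 = $17,380.70
Ending inventory: 101 @ $10.85 = $1,095.85

101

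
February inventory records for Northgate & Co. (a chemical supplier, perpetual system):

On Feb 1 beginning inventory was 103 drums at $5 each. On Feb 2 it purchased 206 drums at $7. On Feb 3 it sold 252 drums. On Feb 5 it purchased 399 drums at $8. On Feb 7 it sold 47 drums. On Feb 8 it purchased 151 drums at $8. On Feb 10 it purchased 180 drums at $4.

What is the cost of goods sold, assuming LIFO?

COGS = $2,048

Feb 3, 252 sold [LIFO — newest first]: 206 @ $7 + 46 @ $5 = $1,672
Feb 7, 47 sold [LIFO — newest first]: 47 @ $8 = $376
Total COGS = $1,672 + $376 = $2,048
Ending inventory: 57 @ $5 + 352 @ $8 + 151 @ $8 + 180 @ $4 = $5,029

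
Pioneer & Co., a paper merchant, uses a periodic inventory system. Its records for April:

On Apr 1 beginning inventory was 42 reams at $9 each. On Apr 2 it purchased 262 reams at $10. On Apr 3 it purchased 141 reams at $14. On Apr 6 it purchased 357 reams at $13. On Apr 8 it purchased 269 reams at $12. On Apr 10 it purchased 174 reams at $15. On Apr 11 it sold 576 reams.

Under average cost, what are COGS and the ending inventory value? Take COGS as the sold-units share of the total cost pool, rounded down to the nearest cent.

COGS = $7,148.41; ending inventory = $8,302.59

Apr 11, sell 576: 576/1245 × $15,451.00 → $7,148.41
Ending inventory (cost pool remaining) = $8,302.59
Check: goods available $15,451.00 = COGS $7,148.41 + ending $8,302.59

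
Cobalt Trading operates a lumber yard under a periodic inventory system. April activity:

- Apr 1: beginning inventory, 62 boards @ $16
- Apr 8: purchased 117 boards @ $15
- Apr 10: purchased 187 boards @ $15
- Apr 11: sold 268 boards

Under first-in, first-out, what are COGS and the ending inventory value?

Apr 11, 268 sold [FIFO — oldest first]: 62 @ $16 + 117 @ $15 + 89 @ $15 = $4,082
Ending inventory: 98 @ $15 = $1,470
Check: goods available $5,552 = COGS $4,082 + ending $1,470

COGS = $4,082; ending inventory = $1,470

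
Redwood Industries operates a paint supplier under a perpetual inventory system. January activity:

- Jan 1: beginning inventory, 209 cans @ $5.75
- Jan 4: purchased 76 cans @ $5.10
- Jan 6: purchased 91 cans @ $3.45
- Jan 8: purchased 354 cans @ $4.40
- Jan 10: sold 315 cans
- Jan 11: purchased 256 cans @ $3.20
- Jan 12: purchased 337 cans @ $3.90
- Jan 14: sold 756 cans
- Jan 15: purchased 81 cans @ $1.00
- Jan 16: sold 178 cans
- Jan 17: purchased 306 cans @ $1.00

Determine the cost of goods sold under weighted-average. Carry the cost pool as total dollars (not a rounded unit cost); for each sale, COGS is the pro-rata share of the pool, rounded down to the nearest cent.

After Jan 1: 209 on hand, pool $1,201.75 (≈ $5.7500 each)
After Jan 4: 285 on hand, pool $1,589.35 (≈ $5.5767 each)
After Jan 6: 376 on hand, pool $1,903.30 (≈ $5.0620 each)
After Jan 8: 730 on hand, pool $3,460.90 (≈ $4.7410 each)
Jan 10, sell 315: 315/730 × $3,460.90 → $1,493.40
After Jan 11: 671 on hand, pool $2,786.70 (≈ $4.1531 each)
After Jan 12: 1008 on hand, pool $4,101.00 (≈ $4.0685 each)
Jan 14, sell 756: 756/1008 × $4,101.00 → $3,075.75
After Jan 15: 333 on hand, pool $1,106.25 (≈ $3.3221 each)
Jan 16, sell 178: 178/333 × $1,106.25 → $591.32
After Jan 17: 461 on hand, pool $820.93 (≈ $1.7808 each)
Total COGS = $1,493.40 + $3,075.75 + $591.32 = $5,160.47
Ending inventory (cost pool remaining) = $820.93

COGS = $5,160.47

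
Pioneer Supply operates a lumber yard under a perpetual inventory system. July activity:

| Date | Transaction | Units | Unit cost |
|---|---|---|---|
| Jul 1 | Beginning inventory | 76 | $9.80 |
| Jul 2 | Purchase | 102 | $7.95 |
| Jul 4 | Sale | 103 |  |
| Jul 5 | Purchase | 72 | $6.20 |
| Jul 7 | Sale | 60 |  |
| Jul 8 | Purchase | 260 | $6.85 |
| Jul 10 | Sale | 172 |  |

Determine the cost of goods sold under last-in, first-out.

Jul 4, 103 sold [LIFO — newest first]: 102 @ $7.95 + 1 @ $9.80 = $820.70
Jul 7, 60 sold [LIFO — newest first]: 60 @ $6.20 = $372.00
Jul 10, 172 sold [LIFO — newest first]: 172 @ $6.85 = $1,178.20
Total COGS = $820.70 + $372.00 + $1,178.20 = $2,370.90
Ending inventory: 75 @ $9.80 + 12 @ $6.20 + 88 @ $6.85 = $1,412.20
Check: goods available $3,783.10 = COGS $2,370.90 + ending $1,412.20

COGS = $2,370.90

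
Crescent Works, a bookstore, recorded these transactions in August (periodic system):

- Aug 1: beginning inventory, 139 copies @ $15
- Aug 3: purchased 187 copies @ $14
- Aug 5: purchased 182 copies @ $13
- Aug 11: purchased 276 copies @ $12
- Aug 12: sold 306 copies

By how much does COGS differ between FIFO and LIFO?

FIFO COGS: 139 @ $15 + 167 @ $14 = $4,423
LIFO COGS: 276 @ $12 + 30 @ $13 = $3,702
Difference = |$4,423 − $3,702| = $721

$721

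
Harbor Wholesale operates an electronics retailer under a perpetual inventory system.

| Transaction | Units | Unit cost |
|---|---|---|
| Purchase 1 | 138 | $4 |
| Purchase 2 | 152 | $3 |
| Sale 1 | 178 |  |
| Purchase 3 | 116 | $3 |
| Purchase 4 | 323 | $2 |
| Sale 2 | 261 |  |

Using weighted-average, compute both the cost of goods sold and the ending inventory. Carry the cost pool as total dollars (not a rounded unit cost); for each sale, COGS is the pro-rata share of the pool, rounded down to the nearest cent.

COGS = $1,273.94; ending inventory = $728.06

After Purchase 1: 138 on hand, pool $552.00 (≈ $4.0000 each)
After Purchase 2: 290 on hand, pool $1,008.00 (≈ $3.4759 each)
Sale 1, sell 178: 178/290 × $1,008.00 → $618.70
After Purchase 3: 228 on hand, pool $737.30 (≈ $3.2338 each)
After Purchase 4: 551 on hand, pool $1,383.30 (≈ $2.5105 each)
Sale 2, sell 261: 261/551 × $1,383.30 → $655.24
Total COGS = $618.70 + $655.24 = $1,273.94
Ending inventory (cost pool remaining) = $728.06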